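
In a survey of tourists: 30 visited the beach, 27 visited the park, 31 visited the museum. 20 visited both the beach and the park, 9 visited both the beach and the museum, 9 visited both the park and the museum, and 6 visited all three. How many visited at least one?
|A∪B∪C| = 30+27+31-20-9-9+6 = 56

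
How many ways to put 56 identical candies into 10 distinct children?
C(56+10-1, 10-1) = C(65, 9) = 31966749880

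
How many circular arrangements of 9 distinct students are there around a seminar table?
Circular: fix one position, arrange the rest. (9-1)! = 40320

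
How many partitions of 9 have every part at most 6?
Let r_j(i) = number of partitions of i into parts ≤ j, for i = 0..9. r_1(i) = 1 for all i; r_j(i) = r_{j-1}(i) + r_j(i-j). Rows j = 2..6: ≤2: 1 1 2 2 3 3 4 4 5 5; ≤3: 1 1 2 3 4 5 7 8 10 12; ≤4: 1 1 2 3 5 6 9 11 15 18; ≤5: 1 1 2 3 5 7 10 13 18 23; ≤6: 1 1 2 3 5 7 11 14 20 26. r_6(9) = 26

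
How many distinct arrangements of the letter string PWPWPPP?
7! / (5! × 2!) = 21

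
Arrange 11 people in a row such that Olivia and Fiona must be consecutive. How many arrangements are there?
Treat the 2 as one block: (11-2+1)! × 2! = 3628800 × 2 = 7257600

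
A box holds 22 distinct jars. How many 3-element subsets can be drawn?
C(22,3) = 22!/(3!×19!) = 1540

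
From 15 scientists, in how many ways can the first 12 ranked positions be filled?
P(15,12) = 15!/(15-12)! = 217945728000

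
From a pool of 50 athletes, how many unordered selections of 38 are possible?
C(50,38) = 50!/(38!×12!) = 121399651100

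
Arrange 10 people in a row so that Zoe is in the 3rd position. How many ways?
Fix one position: (10-1)! = 362880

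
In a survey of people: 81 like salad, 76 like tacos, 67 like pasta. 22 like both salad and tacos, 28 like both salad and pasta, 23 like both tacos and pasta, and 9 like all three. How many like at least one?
|A∪B∪C| = 81+76+67-22-28-23+9 = 160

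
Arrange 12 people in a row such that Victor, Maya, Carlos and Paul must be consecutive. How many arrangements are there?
Treat the 4 as one block: (12-4+1)! × 4! = 362880 × 24 = 8709120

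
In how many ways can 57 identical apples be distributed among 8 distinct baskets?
C(57+8-1, 8-1) = C(64, 7) = 621216192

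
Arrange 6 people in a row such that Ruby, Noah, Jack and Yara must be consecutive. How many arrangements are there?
Treat the 4 as one block: (6-4+1)! × 4! = 6 × 24 = 144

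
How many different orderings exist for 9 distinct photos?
9! = 362880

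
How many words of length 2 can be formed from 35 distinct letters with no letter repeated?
P(35,2) = 35!/(35-2)! = 1190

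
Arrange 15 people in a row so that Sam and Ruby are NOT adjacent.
Total - adjacent = 15! - (15-1)!×2 = 1307674368000 - 174356582400 = 1133317785600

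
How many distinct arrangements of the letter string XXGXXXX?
7! / (6! × 1!) = 7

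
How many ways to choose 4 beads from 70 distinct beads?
C(70,4) = 70!/(4!×66!) = 916895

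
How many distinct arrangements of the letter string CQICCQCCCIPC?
12! / (1! × 2! × 7! × 2!) = 23760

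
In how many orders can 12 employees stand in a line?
12! = 479001600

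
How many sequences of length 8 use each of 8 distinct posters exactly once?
8! = 40320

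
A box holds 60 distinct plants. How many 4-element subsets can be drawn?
C(60,4) = 60!/(4!×56!) = 487635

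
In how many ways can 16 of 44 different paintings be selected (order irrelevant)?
C(44,16) = 44!/(16!×28!) = 416714805914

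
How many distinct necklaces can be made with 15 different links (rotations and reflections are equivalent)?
(15-1)!/2 = 87178291200/2 = 43589145600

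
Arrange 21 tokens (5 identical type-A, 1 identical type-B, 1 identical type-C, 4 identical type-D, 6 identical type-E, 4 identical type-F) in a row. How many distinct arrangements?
21! / (5! × 1! × 1! × 4! × 6! × 4!) = 1026615189600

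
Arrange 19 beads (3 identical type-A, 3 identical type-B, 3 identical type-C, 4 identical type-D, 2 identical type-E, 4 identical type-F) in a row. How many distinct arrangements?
19! / (3! × 3! × 3! × 4! × 2! × 4!) = 488864376000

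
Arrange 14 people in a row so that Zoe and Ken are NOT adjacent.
Total - adjacent = 14! - (14-1)!×2 = 87178291200 - 12454041600 = 74724249600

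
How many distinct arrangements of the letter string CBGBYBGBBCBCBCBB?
16! / (9! × 4! × 1! × 2!) = 1201200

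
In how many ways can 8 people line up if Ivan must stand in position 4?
Fix one position: (8-1)! = 5040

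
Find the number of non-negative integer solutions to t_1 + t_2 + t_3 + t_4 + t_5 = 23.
C(23+5-1, 5-1) = C(27, 4) = 17550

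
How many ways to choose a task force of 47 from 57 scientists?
C(57,47) = 57!/(47!×10!) = 43183019880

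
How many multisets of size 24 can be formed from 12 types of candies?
C(24+12-1, 12-1) = C(35, 11) = 417225900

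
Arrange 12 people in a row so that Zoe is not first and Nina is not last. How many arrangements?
By inclusion-exclusion: 12! - 2×(12-1)! + (12-2)! = 479001600 - 79833600 + 3628800 = 402796800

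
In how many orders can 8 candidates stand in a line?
8! = 40320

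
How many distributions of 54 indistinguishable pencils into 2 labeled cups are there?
C(54+2-1, 2-1) = C(55, 1) = 55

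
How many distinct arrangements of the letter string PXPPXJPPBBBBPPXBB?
17! / (3! × 7! × 6! × 1!) = 16336320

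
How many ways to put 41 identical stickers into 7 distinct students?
C(41+7-1, 7-1) = C(47, 6) = 10737573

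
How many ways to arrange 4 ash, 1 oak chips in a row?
5! / (4! × 1!) = 5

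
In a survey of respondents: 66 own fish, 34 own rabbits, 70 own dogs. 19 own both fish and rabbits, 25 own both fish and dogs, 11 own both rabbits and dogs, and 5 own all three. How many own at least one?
|A∪B∪C| = 66+34+70-19-25-11+5 = 120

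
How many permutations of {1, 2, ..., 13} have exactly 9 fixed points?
Choose the 9 fixed points C(13,9) = 715, derange the rest: !4 = Σ_{j=0}^{4} (-1)^j·4!/j! = 24 - 24 + 12 - 4 + 1 = 9. Product = 715 × 9 = 6435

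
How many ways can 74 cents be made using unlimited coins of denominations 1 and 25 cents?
Coefficient of x^74 in 1/(1-x^1) · 1/(1-x^25). Use j coins of 25 for j = 0..⌊74/25⌋ = 2, the rest in 1s: 2 + 1 = 3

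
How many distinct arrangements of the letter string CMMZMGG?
7! / (1! × 3! × 1! × 2!) = 420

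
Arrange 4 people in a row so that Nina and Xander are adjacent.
Treat as block: (4-1)! × 2! = 6 × 2 = 12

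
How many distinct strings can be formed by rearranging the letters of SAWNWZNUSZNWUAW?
15! / (2! × 2! × 2! × 4! × 2! × 3!) = 567567000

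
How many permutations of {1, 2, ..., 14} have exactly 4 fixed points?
Choose the 4 fixed points C(14,4) = 1001, derange the rest: !10 = Σ_{j=0}^{10} (-1)^j·10!/j! = 3628800 - 3628800 + 1814400 - 604800 + 151200 - 30240 + 5040 - 720 + 90 - 10 + 1 = 1334961. Product = 1001 × 1334961 = 1336295961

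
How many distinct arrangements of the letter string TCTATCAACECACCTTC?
17! / (5! × 4! × 1! × 7!) = 24504480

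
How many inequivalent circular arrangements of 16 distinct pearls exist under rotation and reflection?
(16-1)!/2 = 1307674368000/2 = 653837184000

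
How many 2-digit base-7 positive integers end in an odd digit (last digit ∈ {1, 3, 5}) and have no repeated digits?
Last∈{1,3,5}. Last=0: 0. Last nonzero: 3×5×P(5,0) = 15. Total = 15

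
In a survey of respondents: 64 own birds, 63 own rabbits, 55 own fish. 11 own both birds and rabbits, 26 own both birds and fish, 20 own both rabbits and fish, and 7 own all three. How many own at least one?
|A∪B∪C| = 64+63+55-11-26-20+7 = 132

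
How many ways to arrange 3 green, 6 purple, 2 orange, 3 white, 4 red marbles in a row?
18! / (3! × 6! × 2! × 3! × 4!) = 5145940800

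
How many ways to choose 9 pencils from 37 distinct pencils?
C(37,9) = 37!/(9!×28!) = 124403620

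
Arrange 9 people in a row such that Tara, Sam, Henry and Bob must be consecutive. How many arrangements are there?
Treat the 4 as one block: (9-4+1)! × 4! = 720 × 24 = 17280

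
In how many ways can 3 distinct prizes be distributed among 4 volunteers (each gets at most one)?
P(4,3) = 4!/(4-3)! = 24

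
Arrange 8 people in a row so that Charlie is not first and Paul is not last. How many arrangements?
By inclusion-exclusion: 8! - 2×(8-1)! + (8-2)! = 40320 - 10080 + 720 = 30960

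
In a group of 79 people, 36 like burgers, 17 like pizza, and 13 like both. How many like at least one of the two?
|A∪B| = |A| + |B| - |A∩B| = 36 + 17 - 13 = 40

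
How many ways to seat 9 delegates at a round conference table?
Circular: fix one position, arrange the rest. (9-1)! = 40320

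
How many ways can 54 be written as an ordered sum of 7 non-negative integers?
C(54+7-1, 7-1) = C(60, 6) = 50063860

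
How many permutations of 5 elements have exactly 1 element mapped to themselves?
Choose the 1 fixed point C(5,1) = 5, derange the rest: !4 = Σ_{j=0}^{4} (-1)^j·4!/j! = 24 - 24 + 12 - 4 + 1 = 9. Product = 5 × 9 = 45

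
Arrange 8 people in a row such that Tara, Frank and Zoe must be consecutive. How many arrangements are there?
Treat the 3 as one block: (8-3+1)! × 3! = 720 × 6 = 4320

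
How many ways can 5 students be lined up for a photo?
5! = 120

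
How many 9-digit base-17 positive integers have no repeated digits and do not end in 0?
Last digit: 16 nonzero choices. First digit: 15 (nonzero, ≠last). Middle 7: P(15,7) = 32432400. Total = 7783776000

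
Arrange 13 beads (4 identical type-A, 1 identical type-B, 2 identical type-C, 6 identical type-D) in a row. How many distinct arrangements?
13! / (4! × 1! × 2! × 6!) = 180180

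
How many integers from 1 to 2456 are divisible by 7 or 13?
⌊2456/7⌋ + ⌊2456/13⌋ - ⌊2456/91⌋ = 350 + 188 - 26 = 512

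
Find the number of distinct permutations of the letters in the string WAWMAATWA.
9! / (3! × 4! × 1! × 1!) = 2520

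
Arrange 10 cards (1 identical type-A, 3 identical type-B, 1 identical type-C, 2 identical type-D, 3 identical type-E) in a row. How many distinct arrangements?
10! / (1! × 3! × 1! × 2! × 3!) = 50400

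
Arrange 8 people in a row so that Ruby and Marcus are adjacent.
Treat as block: (8-1)! × 2! = 5040 × 2 = 10080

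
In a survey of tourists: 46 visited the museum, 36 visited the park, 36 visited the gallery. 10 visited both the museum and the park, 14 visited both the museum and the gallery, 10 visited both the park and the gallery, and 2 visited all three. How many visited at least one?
|A∪B∪C| = 46+36+36-10-14-10+2 = 86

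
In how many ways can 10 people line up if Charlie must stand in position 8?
Fix one position: (10-1)! = 362880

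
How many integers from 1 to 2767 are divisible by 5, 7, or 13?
⌊2767/5⌋+⌊2767/7⌋+⌊2767/13⌋ - ⌊2767/35⌋-⌊2767/65⌋-⌊2767/91⌋ + ⌊2767/455⌋ = 553+395+212 - 79-42-30 + 6 = 1015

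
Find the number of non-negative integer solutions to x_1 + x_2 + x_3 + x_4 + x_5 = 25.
C(25+5-1, 5-1) = C(29, 4) = 23751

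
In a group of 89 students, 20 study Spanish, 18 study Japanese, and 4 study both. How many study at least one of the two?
|A∪B| = |A| + |B| - |A∩B| = 20 + 18 - 4 = 34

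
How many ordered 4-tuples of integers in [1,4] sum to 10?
Coefficient of x^10 in (x + x² + ... + x^4)^4. By inclusion-exclusion on dice exceeding 4: Σ_j (-1)^j C(4,j)·C(10-1-4j, 3) = C(4,0)·C(9,3) - C(4,1)·C(5,3) = 1·84 - 4·10 = 44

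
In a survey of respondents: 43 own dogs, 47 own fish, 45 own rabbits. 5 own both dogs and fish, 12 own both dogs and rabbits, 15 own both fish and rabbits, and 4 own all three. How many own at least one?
|A∪B∪C| = 43+47+45-5-12-15+4 = 107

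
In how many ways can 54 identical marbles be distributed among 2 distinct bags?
C(54+2-1, 2-1) = C(55, 1) = 55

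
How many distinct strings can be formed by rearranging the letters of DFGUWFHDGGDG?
12! / (3! × 1! × 1! × 4! × 1! × 2!) = 1663200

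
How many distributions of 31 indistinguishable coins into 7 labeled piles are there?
C(31+7-1, 7-1) = C(37, 6) = 2324784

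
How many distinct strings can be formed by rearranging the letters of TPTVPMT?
7! / (3! × 1! × 2! × 1!) = 420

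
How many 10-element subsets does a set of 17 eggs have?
C(17,10) = 17!/(10!×7!) = 19448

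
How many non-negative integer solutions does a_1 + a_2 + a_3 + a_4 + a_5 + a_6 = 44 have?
C(44+6-1, 6-1) = C(49, 5) = 1906884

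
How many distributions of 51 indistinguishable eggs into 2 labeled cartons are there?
C(51+2-1, 2-1) = C(52, 1) = 52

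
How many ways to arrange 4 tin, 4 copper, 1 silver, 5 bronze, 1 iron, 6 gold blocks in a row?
21! / (4! × 4! × 1! × 5! × 1! × 6!) = 1026615189600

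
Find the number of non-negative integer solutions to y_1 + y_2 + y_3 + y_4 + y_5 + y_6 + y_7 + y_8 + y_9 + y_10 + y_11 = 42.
C(42+11-1, 11-1) = C(52, 10) = 15820024220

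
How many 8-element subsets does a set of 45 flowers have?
C(45,8) = 45!/(8!×37!) = 215553195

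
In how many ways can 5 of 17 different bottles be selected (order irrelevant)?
C(17,5) = 17!/(5!×12!) = 6188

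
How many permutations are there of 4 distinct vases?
4! = 24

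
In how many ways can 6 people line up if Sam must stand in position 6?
Fix one position: (6-1)! = 120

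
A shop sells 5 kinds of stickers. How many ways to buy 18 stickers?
C(18+5-1, 5-1) = C(22, 4) = 7315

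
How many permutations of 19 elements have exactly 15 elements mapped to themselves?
Choose the 15 fixed points C(19,15) = 3876, derange the rest: !4 = Σ_{j=0}^{4} (-1)^j·4!/j! = 24 - 24 + 12 - 4 + 1 = 9. Product = 3876 × 9 = 34884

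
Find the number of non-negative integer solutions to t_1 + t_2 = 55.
C(55+2-1, 2-1) = C(56, 1) = 56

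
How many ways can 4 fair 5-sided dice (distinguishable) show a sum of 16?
Coefficient of x^16 in (x + x² + ... + x^5)^4. By inclusion-exclusion on dice exceeding 5: Σ_j (-1)^j C(4,j)·C(16-1-5j, 3) = C(4,0)·C(15,3) - C(4,1)·C(10,3) + C(4,2)·C(5,3) = 1·455 - 4·120 + 6·10 = 35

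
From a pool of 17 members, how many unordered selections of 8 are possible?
C(17,8) = 17!/(8!×9!) = 24310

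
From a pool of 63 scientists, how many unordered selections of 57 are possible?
C(63,57) = 63!/(57!×6!) = 67945521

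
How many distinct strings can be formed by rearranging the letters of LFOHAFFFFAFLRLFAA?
17! / (4! × 1! × 7! × 1! × 1! × 3!) = 490089600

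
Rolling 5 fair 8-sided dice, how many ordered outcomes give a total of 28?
Coefficient of x^28 in (x + x² + ... + x^8)^5. By inclusion-exclusion on dice exceeding 8: Σ_j (-1)^j C(5,j)·C(28-1-8j, 4) = C(5,0)·C(27,4) - C(5,1)·C(19,4) + C(5,2)·C(11,4) = 1·17550 - 5·3876 + 10·330 = 1470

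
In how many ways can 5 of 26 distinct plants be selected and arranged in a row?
P(26,5) = 26!/(26-5)! = 7893600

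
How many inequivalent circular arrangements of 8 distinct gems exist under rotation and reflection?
(8-1)!/2 = 5040/2 = 2520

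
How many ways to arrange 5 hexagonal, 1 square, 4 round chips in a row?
10! / (5! × 1! × 4!) = 1260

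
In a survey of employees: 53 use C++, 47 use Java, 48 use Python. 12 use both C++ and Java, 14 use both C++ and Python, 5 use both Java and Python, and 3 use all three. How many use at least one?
|A∪B∪C| = 53+47+48-12-14-5+3 = 120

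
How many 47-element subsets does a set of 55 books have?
C(55,47) = 55!/(47!×8!) = 1217566350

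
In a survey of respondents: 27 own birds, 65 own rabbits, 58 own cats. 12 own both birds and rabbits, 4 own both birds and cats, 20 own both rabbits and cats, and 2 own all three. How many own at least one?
|A∪B∪C| = 27+65+58-12-4-20+2 = 116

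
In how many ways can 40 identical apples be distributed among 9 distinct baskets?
C(40+9-1, 9-1) = C(48, 8) = 377348994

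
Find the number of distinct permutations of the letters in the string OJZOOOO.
7! / (1! × 5! × 1!) = 42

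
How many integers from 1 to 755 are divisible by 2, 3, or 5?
⌊755/2⌋+⌊755/3⌋+⌊755/5⌋ - ⌊755/6⌋-⌊755/10⌋-⌊755/15⌋ + ⌊755/30⌋ = 377+251+151 - 125-75-50 + 25 = 554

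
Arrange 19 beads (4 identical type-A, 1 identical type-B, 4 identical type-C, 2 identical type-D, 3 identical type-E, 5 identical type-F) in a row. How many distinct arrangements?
19! / (4! × 1! × 4! × 2! × 3! × 5!) = 146659312800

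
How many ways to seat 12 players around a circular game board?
Circular: fix one position, arrange the rest. (12-1)! = 39916800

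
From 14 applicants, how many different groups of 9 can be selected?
C(14,9) = 14!/(9!×5!) = 2002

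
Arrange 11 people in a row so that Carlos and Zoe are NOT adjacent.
Total - adjacent = 11! - (11-1)!×2 = 39916800 - 7257600 = 32659200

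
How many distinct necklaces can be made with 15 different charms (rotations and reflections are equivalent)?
(15-1)!/2 = 87178291200/2 = 43589145600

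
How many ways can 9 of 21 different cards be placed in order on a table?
P(21,9) = 21!/(21-9)! = 106661318400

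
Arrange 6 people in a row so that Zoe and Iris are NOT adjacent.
Total - adjacent = 6! - (6-1)!×2 = 720 - 240 = 480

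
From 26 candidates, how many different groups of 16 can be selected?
C(26,16) = 26!/(16!×10!) = 5311735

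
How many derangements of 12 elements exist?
!12 = Σ_{j=0}^{12} (-1)^j·12!/j! = 479001600 - 479001600 + 239500800 - 79833600 + 19958400 - 3991680 + 665280 - 95040 + 11880 - 1320 + 132 - 12 + 1 = 176214841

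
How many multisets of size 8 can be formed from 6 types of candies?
C(8+6-1, 6-1) = C(13, 5) = 1287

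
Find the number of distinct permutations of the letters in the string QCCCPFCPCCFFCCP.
15! / (3! × 3! × 8! × 1!) = 900900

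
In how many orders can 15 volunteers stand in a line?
15! = 1307674368000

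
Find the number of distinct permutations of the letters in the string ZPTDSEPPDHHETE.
14! / (2! × 2! × 3! × 2! × 1! × 1! × 3!) = 302702400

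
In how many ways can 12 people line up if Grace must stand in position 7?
Fix one position: (12-1)! = 39916800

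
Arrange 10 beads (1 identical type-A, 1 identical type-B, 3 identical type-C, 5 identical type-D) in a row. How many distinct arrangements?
10! / (1! × 1! × 3! × 5!) = 5040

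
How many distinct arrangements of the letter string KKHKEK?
6! / (4! × 1! × 1!) = 30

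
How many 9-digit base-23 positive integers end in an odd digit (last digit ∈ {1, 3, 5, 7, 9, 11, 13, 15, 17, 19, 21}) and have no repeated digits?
Last∈{1,3,5,7,9,11,13,15,17,19,21}. Last=0: 0. Last nonzero: 11×21×P(21,7) = 135377827200. Total = 135377827200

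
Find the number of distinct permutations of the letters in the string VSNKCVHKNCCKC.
13! / (4! × 2! × 2! × 3! × 1! × 1!) = 10810800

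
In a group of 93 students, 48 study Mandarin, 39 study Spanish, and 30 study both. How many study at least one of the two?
|A∪B| = |A| + |B| - |A∩B| = 48 + 39 - 30 = 57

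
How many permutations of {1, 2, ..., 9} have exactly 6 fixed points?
Choose the 6 fixed points C(9,6) = 84, derange the rest: !3 = Σ_{j=0}^{3} (-1)^j·3!/j! = 6 - 6 + 3 - 1 = 2. Product = 84 × 2 = 168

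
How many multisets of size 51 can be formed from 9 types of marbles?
C(51+9-1, 9-1) = C(59, 8) = 2217471399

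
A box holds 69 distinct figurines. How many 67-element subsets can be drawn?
C(69,67) = 69!/(67!×2!) = 2346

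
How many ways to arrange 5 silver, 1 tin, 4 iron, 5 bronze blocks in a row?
15! / (5! × 1! × 4! × 5!) = 3783780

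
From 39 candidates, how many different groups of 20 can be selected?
C(39,20) = 39!/(20!×19!) = 68923264410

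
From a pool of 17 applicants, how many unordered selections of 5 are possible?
C(17,5) = 17!/(5!×12!) = 6188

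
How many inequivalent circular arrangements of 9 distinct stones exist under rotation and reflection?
(9-1)!/2 = 40320/2 = 20160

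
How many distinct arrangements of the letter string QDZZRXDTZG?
10! / (1! × 1! × 1! × 2! × 1! × 3! × 1!) = 302400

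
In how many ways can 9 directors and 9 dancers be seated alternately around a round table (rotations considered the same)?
Fix one of the directors: (9-1)! ways for the remaining directors, × 9! ways for the dancers = 40320 × 362880 = 14631321600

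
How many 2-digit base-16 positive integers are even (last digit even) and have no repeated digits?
Last∈{0,2,4,6,8,10,12,14}. Last=0: 15. Last nonzero: 7×14×P(14,0) = 98. Total = 113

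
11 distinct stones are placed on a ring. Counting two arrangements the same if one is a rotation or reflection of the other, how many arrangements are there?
(11-1)!/2 = 3628800/2 = 1814400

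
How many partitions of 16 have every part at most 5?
Let r_j(i) = number of partitions of i into parts ≤ j, for i = 0..16. r_1(i) = 1 for all i; r_j(i) = r_{j-1}(i) + r_j(i-j). Rows j = 2..5: ≤2: 1 1 2 2 3 3 4 4 5 5 6 6 7 7 8 8 9; ≤3: 1 1 2 3 4 5 7 8 10 12 14 16 19 21 24 27 30; ≤4: 1 1 2 3 5 6 9 11 15 18 23 27 34 39 47 54 64; ≤5: 1 1 2 3 5 7 10 13 18 23 30 37 47 57 70 84 101. r_5(16) = 101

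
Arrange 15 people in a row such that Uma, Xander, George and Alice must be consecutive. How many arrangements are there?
Treat the 4 as one block: (15-4+1)! × 4! = 479001600 × 24 = 11496038400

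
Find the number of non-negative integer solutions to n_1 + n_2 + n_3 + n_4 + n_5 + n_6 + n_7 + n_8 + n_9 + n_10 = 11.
C(11+10-1, 10-1) = C(20, 9) = 167960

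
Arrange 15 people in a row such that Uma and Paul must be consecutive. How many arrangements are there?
Treat the 2 as one block: (15-2+1)! × 2! = 87178291200 × 2 = 174356582400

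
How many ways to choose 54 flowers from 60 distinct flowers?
C(60,54) = 60!/(54!×6!) = 50063860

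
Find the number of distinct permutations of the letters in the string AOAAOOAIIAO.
11! / (2! × 4! × 5!) = 6930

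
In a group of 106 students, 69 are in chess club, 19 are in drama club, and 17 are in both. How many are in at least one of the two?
|A∪B| = |A| + |B| - |A∩B| = 69 + 19 - 17 = 71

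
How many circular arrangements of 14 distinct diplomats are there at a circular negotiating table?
Circular: fix one position, arrange the rest. (14-1)! = 6227020800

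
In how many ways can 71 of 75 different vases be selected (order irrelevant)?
C(75,71) = 75!/(71!×4!) = 1215450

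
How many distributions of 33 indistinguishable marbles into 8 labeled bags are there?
C(33+8-1, 8-1) = C(40, 7) = 18643560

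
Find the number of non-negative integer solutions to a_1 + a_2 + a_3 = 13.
C(13+3-1, 3-1) = C(15, 2) = 105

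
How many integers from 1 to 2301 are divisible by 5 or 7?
⌊2301/5⌋ + ⌊2301/7⌋ - ⌊2301/35⌋ = 460 + 328 - 65 = 723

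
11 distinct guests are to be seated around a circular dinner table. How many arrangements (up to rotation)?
Circular: fix one position, arrange the rest. (11-1)! = 3628800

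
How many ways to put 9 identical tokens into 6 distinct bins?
C(9+6-1, 6-1) = C(14, 5) = 2002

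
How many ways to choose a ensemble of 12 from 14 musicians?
C(14,12) = 14!/(12!×2!) = 91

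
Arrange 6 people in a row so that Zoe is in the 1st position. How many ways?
Fix one position: (6-1)! = 120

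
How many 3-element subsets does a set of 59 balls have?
C(59,3) = 59!/(3!×56!) = 32509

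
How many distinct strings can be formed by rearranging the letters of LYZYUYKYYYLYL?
13! / (1! × 1! × 1! × 7! × 3!) = 205920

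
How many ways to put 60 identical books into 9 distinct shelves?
C(60+9-1, 9-1) = C(68, 8) = 7392009768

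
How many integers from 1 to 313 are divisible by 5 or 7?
⌊313/5⌋ + ⌊313/7⌋ - ⌊313/35⌋ = 62 + 44 - 8 = 98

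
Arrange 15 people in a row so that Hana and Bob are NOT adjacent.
Total - adjacent = 15! - (15-1)!×2 = 1307674368000 - 174356582400 = 1133317785600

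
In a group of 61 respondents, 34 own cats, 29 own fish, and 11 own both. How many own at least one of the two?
|A∪B| = |A| + |B| - |A∩B| = 34 + 29 - 11 = 52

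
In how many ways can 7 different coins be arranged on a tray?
7! = 5040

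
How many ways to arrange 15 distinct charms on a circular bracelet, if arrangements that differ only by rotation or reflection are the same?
(15-1)!/2 = 87178291200/2 = 43589145600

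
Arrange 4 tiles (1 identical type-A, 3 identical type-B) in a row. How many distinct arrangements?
4! / (1! × 3!) = 4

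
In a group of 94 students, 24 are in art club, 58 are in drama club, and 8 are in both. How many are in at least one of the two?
|A∪B| = |A| + |B| - |A∩B| = 24 + 58 - 8 = 74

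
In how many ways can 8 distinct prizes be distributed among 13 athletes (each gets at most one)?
P(13,8) = 13!/(13-8)! = 51891840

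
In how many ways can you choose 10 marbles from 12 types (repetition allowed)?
C(10+12-1, 12-1) = C(21, 11) = 352716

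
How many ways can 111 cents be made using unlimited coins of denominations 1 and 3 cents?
Coefficient of x^111 in 1/(1-x^1) · 1/(1-x^3). Use j coins of 3 for j = 0..⌊111/3⌋ = 37, the rest in 1s: 37 + 1 = 38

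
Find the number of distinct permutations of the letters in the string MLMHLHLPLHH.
11! / (4! × 2! × 1! × 4!) = 34650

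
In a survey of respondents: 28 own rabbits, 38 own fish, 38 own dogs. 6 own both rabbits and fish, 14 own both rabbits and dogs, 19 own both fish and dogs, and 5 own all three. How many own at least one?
|A∪B∪C| = 28+38+38-6-14-19+5 = 70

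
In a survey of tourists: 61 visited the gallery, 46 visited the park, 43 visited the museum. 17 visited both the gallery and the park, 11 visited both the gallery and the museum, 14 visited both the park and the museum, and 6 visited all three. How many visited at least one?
|A∪B∪C| = 61+46+43-17-11-14+6 = 114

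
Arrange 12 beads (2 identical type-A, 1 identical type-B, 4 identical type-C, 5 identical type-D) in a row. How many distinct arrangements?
12! / (2! × 1! × 4! × 5!) = 83160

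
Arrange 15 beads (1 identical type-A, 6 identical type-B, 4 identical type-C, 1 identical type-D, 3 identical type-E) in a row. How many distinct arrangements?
15! / (1! × 6! × 4! × 1! × 3!) = 12612600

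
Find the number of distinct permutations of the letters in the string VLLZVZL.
7! / (3! × 2! × 2!) = 210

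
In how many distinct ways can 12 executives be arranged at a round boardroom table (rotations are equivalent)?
Circular: fix one position, arrange the rest. (12-1)! = 39916800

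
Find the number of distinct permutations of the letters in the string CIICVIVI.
8! / (2! × 4! × 2!) = 420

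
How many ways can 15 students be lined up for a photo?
15! = 1307674368000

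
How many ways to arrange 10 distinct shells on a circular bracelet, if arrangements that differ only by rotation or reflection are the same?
(10-1)!/2 = 362880/2 = 181440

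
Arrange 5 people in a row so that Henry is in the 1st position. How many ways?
Fix one position: (5-1)! = 24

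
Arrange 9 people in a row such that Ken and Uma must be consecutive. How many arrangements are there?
Treat the 2 as one block: (9-2+1)! × 2! = 40320 × 2 = 80640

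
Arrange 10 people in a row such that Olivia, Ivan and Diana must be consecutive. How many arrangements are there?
Treat the 3 as one block: (10-3+1)! × 3! = 40320 × 6 = 241920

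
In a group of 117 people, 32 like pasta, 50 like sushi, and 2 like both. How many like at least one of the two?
|A∪B| = |A| + |B| - |A∩B| = 32 + 50 - 2 = 80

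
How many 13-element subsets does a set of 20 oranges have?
C(20,13) = 20!/(13!×7!) = 77520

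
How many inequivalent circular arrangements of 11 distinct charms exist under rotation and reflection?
(11-1)!/2 = 3628800/2 = 1814400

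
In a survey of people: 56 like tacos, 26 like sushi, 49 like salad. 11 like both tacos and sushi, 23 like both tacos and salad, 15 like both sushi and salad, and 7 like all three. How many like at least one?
|A∪B∪C| = 56+26+49-11-23-15+7 = 89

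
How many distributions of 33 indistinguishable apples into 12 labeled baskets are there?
C(33+12-1, 12-1) = C(44, 11) = 7669339132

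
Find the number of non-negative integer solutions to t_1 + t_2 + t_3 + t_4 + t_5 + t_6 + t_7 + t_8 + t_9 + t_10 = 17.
C(17+10-1, 10-1) = C(26, 9) = 3124550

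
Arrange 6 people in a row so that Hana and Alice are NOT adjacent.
Total - adjacent = 6! - (6-1)!×2 = 720 - 240 = 480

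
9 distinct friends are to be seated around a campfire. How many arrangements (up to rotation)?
Circular: fix one position, arrange the rest. (9-1)! = 40320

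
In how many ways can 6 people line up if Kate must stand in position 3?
Fix one position: (6-1)! = 120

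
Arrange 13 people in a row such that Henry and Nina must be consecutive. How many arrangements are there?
Treat the 2 as one block: (13-2+1)! × 2! = 479001600 × 2 = 958003200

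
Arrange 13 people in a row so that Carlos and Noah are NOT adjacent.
Total - adjacent = 13! - (13-1)!×2 = 6227020800 - 958003200 = 5269017600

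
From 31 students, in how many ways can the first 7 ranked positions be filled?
P(31,7) = 31!/(31-7)! = 13253058000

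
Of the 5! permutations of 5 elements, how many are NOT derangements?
Complement of the derangements. !5 = Σ_{j=0}^{5} (-1)^j·5!/j! = 120 - 120 + 60 - 20 + 5 - 1 = 44. 5! - !5 = 120 - 44 = 76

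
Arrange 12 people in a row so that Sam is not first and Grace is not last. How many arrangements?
By inclusion-exclusion: 12! - 2×(12-1)! + (12-2)! = 479001600 - 79833600 + 3628800 = 402796800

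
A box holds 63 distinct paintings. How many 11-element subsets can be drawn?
C(63,11) = 63!/(11!×52!) = 615790256823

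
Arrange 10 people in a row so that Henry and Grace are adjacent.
Treat as block: (10-1)! × 2! = 362880 × 2 = 725760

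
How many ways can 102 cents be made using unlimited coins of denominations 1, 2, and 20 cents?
Coefficient of x^102 in 1/(1-x^1) · 1/(1-x^2) · 1/(1-x^20). Case on j = number of 20-cent coins (j = 0..5); remainder r = 102 - 20j is made from {1,2} in ⌊r/2⌋+1 ways. r = 102, 82, 62, 42, 22, 2 → 52 + 42 + 32 + 22 + 12 + 2 = 162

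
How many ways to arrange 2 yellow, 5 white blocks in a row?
7! / (2! × 5!) = 21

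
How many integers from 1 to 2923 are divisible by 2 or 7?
⌊2923/2⌋ + ⌊2923/7⌋ - ⌊2923/14⌋ = 1461 + 417 - 208 = 1670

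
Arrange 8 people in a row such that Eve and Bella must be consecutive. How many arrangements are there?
Treat the 2 as one block: (8-2+1)! × 2! = 5040 × 2 = 10080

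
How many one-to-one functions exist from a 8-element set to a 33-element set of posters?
P(33,8) = 33!/(33-8)! = 559809169920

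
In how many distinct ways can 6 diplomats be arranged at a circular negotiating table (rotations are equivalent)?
Circular: fix one position, arrange the rest. (6-1)! = 120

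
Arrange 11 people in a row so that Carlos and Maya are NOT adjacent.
Total - adjacent = 11! - (11-1)!×2 = 39916800 - 7257600 = 32659200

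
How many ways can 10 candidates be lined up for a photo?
10! = 3628800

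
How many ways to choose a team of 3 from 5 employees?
C(5,3) = 5!/(3!×2!) = 10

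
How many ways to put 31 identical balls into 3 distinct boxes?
C(31+3-1, 3-1) = C(33, 2) = 528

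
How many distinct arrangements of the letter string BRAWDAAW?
8! / (1! × 2! × 1! × 3! × 1!) = 3360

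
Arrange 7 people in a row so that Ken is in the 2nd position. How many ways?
Fix one position: (7-1)! = 720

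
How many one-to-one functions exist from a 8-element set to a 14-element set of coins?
P(14,8) = 14!/(14-8)! = 121080960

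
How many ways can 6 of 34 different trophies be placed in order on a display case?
P(34,6) = 34!/(34-6)! = 968330880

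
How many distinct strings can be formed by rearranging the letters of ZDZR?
4! / (1! × 1! × 2!) = 12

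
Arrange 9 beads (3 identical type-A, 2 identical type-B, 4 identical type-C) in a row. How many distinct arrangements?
9! / (3! × 2! × 4!) = 1260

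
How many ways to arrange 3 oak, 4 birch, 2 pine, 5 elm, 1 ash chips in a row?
15! / (3! × 4! × 2! × 5! × 1!) = 37837800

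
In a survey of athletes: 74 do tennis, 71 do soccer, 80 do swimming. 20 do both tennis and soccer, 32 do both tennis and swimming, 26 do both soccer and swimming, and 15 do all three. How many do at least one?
|A∪B∪C| = 74+71+80-20-32-26+15 = 162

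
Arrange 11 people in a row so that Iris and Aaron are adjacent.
Treat as block: (11-1)! × 2! = 3628800 × 2 = 7257600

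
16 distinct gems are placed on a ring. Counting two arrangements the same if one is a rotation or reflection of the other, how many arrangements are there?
(16-1)!/2 = 1307674368000/2 = 653837184000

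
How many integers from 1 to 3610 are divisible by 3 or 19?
⌊3610/3⌋ + ⌊3610/19⌋ - ⌊3610/57⌋ = 1203 + 190 - 63 = 1330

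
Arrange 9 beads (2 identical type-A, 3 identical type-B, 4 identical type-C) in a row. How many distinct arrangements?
9! / (2! × 3! × 4!) = 1260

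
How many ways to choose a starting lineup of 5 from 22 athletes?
C(22,5) = 22!/(5!×17!) = 26334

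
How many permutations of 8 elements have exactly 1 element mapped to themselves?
Choose the 1 fixed point C(8,1) = 8, derange the rest: !7 = Σ_{j=0}^{7} (-1)^j·7!/j! = 5040 - 5040 + 2520 - 840 + 210 - 42 + 7 - 1 = 1854. Product = 8 × 1854 = 14832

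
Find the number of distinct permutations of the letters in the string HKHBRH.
6! / (1! × 3! × 1! × 1!) = 120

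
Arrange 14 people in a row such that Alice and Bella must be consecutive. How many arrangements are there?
Treat the 2 as one block: (14-2+1)! × 2! = 6227020800 × 2 = 12454041600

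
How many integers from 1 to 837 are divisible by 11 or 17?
⌊837/11⌋ + ⌊837/17⌋ - ⌊837/187⌋ = 76 + 49 - 4 = 121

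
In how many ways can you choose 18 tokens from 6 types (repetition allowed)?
C(18+6-1, 6-1) = C(23, 5) = 33649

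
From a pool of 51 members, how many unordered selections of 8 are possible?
C(51,8) = 51!/(8!×43!) = 636763050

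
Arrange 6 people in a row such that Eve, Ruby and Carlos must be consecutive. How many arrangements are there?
Treat the 3 as one block: (6-3+1)! × 3! = 24 × 6 = 144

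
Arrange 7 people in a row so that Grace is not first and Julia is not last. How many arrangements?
By inclusion-exclusion: 7! - 2×(7-1)! + (7-2)! = 5040 - 1440 + 120 = 3720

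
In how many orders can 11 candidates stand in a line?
11! = 39916800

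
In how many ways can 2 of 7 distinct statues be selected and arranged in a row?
P(7,2) = 7!/(7-2)! = 42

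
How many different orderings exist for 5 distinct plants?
5! = 120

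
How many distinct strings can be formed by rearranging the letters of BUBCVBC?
7! / (1! × 2! × 3! × 1!) = 420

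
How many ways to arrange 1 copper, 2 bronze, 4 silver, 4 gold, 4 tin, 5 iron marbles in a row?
20! / (1! × 2! × 4! × 4! × 4! × 5!) = 733296564000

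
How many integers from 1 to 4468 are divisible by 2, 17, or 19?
⌊4468/2⌋+⌊4468/17⌋+⌊4468/19⌋ - ⌊4468/34⌋-⌊4468/38⌋-⌊4468/323⌋ + ⌊4468/646⌋ = 2234+262+235 - 131-117-13 + 6 = 2476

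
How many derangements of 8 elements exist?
!8 = Σ_{j=0}^{8} (-1)^j·8!/j! = 40320 - 40320 + 20160 - 6720 + 1680 - 336 + 56 - 8 + 1 = 14833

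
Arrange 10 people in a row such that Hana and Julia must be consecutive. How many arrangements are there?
Treat the 2 as one block: (10-2+1)! × 2! = 362880 × 2 = 725760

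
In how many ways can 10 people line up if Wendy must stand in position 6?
Fix one position: (10-1)! = 362880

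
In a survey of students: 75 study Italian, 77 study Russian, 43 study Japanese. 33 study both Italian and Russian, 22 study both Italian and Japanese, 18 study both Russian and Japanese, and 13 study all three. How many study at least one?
|A∪B∪C| = 75+77+43-33-22-18+13 = 135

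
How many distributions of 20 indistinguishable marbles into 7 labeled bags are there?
C(20+7-1, 7-1) = C(26, 6) = 230230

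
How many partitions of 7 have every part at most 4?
Let r_j(i) = number of partitions of i into parts ≤ j, for i = 0..7. r_1(i) = 1 for all i; r_j(i) = r_{j-1}(i) + r_j(i-j). Rows j = 2..4: ≤2: 1 1 2 2 3 3 4 4; ≤3: 1 1 2 3 4 5 7 8; ≤4: 1 1 2 3 5 6 9 11. r_4(7) = 11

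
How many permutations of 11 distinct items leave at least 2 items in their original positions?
Exactly j fixed points: C(11,j)·!(11-j); sum over j ≥ 2 (derangement numbers via !m = (m-1)·(!(m-1) + !(m-2)): !0..!9 = 1, 0, 1, 2, 9, 44, 265, 1854, 14833, 133496). Σ_{j=2}^{11} C(11,j)·!(11-j) = C(11,2)·!9 + C(11,3)·!8 + C(11,4)·!7 + C(11,5)·!6 + C(11,6)·!5 + C(11,7)·!4 + C(11,8)·!3 + C(11,9)·!2 + C(11,10)·!1 + C(11,11)·!0 = 55·133496 + 165·14833 + 330·1854 + 462·265 + 462·44 + 330·9 + 165·2 + 55·1 + 11·0 + 1·1 = 10547659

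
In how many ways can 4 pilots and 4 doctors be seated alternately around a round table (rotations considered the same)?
Fix one of the pilots: (4-1)! ways for the remaining pilots, × 4! ways for the doctors = 6 × 24 = 144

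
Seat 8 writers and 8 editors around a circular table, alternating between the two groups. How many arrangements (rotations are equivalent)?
Fix one of the writers: (8-1)! ways for the remaining writers, × 8! ways for the editors = 5040 × 40320 = 203212800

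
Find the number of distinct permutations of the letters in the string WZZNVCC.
7! / (1! × 1! × 1! × 2! × 2!) = 1260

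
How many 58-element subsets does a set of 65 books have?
C(65,58) = 65!/(58!×7!) = 696190560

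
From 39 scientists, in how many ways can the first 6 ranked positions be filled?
P(39,6) = 39!/(39-6)! = 2349088560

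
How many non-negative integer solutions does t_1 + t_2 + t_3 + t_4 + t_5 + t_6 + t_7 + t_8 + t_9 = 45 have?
C(45+9-1, 9-1) = C(53, 8) = 886322710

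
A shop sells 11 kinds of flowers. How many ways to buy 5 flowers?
C(5+11-1, 11-1) = C(15, 10) = 3003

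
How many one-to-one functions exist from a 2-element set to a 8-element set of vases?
P(8,2) = 8!/(8-2)! = 56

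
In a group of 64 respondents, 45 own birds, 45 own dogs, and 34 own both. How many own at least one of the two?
|A∪B| = |A| + |B| - |A∩B| = 45 + 45 - 34 = 56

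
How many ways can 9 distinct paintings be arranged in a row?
9! = 362880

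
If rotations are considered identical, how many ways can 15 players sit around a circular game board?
Circular: fix one position, arrange the rest. (15-1)! = 87178291200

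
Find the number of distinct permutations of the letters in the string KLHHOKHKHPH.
11! / (1! × 3! × 1! × 5! × 1!) = 55440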